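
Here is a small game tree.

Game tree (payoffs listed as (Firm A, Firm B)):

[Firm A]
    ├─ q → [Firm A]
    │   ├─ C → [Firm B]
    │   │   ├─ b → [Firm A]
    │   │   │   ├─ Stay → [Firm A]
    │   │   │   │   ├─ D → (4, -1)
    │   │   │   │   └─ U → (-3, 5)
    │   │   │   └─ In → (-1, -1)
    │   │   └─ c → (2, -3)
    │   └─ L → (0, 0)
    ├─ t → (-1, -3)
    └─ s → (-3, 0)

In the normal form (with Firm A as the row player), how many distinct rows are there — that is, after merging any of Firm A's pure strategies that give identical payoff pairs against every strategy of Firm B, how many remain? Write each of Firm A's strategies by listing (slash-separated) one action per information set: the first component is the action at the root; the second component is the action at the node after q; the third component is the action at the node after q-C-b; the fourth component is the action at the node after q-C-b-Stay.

6

Firm A has 24 pure strategies: q/C/Stay/D, q/C/Stay/U, q/C/In/D, q/C/In/U, q/L/Stay/D, q/L/Stay/U, q/L/In/D, q/L/In/U, t/C/Stay/D, t/C/Stay/U, t/C/In/D, t/C/In/U, t/L/Stay/D, t/L/Stay/U, t/L/In/D, t/L/In/U, s/C/Stay/D, s/C/Stay/U, s/C/In/D, s/C/In/U, s/L/Stay/D, s/L/Stay/U, s/L/In/D, s/L/In/U. Columns: b, c.
{q/C/Stay/D} → row (4,-1) (2,-3)
{q/C/Stay/U} → row (-3,5) (2,-3)
{q/C/In/D, q/C/In/U} → row (-1,-1) (2,-3)
{q/L/Stay/D, q/L/Stay/U, q/L/In/D, q/L/In/U} → row (0,0) (0,0)
{t/C/Stay/D, t/C/Stay/U, t/C/In/D, t/C/In/U, t/L/Stay/D, t/L/Stay/U, t/L/In/D, t/L/In/U} → row (-1,-3) (-1,-3)
{s/C/Stay/D, s/C/Stay/U, s/C/In/D, s/C/In/U, s/L/Stay/D, s/L/Stay/U, s/L/In/D, s/L/In/U} → row (-3,0) (-3,0)
That's 6 distinct rows out of 24 strategies.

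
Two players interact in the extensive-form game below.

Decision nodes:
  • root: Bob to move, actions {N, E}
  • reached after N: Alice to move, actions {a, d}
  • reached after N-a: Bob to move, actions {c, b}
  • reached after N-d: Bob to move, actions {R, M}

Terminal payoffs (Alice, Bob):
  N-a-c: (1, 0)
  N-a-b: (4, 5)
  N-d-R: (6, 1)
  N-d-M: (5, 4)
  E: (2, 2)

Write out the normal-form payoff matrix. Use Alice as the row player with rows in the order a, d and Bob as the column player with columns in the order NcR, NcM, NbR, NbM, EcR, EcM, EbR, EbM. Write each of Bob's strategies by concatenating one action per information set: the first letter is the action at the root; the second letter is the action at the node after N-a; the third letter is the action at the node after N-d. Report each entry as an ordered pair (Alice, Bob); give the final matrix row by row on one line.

          NcR      NcM      NbR      NbM      EcR      EcM      EbR      EbM
   a    (1,0)    (1,0)    (4,5)    (4,5)    (2,2)    (2,2)    (2,2)    (2,2)
   d    (6,1)    (5,4)    (6,1)    (5,4)    (2,2)    (2,2)    (2,2)    (2,2)

a: (1,0) (1,0) (4,5) (4,5) (2,2) (2,2) (2,2) (2,2) | d: (6,1) (5,4) (6,1) (5,4) (2,2) (2,2) (2,2) (2,2)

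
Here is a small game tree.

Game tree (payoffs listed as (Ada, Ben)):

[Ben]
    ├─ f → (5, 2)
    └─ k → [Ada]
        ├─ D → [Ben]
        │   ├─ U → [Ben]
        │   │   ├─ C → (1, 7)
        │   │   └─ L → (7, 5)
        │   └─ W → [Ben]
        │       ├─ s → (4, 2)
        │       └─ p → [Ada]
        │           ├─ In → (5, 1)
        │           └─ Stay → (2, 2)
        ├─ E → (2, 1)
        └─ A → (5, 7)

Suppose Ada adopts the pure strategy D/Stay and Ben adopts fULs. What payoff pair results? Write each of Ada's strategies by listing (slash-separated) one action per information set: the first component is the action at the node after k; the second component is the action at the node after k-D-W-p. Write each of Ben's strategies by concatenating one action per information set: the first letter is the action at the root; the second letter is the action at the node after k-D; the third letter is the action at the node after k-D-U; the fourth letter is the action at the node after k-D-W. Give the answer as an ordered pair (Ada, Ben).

(5, 2)

Trace the play path from the root:
  Ben plays f
→ terminal payoff (5, 2).
(Ada's choice at the node after k is never reached on this path, so it doesn't affect the outcome.)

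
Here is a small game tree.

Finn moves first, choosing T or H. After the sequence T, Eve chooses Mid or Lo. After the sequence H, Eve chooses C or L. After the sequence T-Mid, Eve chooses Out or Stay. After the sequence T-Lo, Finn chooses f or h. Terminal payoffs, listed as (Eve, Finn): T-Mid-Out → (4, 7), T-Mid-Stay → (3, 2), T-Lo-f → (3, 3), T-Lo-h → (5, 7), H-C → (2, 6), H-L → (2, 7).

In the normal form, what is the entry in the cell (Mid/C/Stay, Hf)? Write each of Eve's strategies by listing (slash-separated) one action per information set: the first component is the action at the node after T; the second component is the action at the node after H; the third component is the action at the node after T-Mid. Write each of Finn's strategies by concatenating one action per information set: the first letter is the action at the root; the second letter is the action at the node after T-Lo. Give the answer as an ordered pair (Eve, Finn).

(2, 6)

Trace the play path from the root:
  Finn plays H
  Eve plays C at [H]
→ terminal payoff (2, 6).
(Eve's choice at the node after T is never reached on this path, so it doesn't affect the outcome.)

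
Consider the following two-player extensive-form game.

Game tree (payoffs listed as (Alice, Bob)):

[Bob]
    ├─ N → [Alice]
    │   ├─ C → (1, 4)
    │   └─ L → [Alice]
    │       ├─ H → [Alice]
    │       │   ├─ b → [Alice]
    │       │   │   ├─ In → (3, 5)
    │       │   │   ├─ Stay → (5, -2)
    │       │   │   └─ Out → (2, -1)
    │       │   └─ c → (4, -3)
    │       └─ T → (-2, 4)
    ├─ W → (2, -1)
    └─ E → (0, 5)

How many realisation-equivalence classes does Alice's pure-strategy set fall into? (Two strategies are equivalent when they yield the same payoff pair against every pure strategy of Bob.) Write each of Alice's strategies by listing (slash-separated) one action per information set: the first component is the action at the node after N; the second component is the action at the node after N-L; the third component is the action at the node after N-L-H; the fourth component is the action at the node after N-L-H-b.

6

Alice has 24 pure strategies: C/H/b/In, C/H/b/Stay, C/H/b/Out, C/H/c/In, C/H/c/Stay, C/H/c/Out, C/T/b/In, C/T/b/Stay, C/T/b/Out, C/T/c/In, C/T/c/Stay, C/T/c/Out, L/H/b/In, L/H/b/Stay, L/H/b/Out, L/H/c/In, L/H/c/Stay, L/H/c/Out, L/T/b/In, L/T/b/Stay, L/T/b/Out, L/T/c/In, L/T/c/Stay, L/T/c/Out. Columns: N, W, E.
{C/H/b/In, C/H/b/Stay, C/H/b/Out, C/H/c/In, C/H/c/Stay, C/H/c/Out, C/T/b/In, C/T/b/Stay, C/T/b/Out, C/T/c/In, C/T/c/Stay, C/T/c/Out} → row (1,4) (2,-1) (0,5)
{L/H/b/In} → row (3,5) (2,-1) (0,5)
{L/H/b/Stay} → row (5,-2) (2,-1) (0,5)
{L/H/b/Out} → row (2,-1) (2,-1) (0,5)
{L/H/c/In, L/H/c/Stay, L/H/c/Out} → row (4,-3) (2,-1) (0,5)
{L/T/b/In, L/T/b/Stay, L/T/b/Out, L/T/c/In, L/T/c/Stay, L/T/c/Out} → row (-2,4) (2,-1) (0,5)
That's 6 distinct rows out of 24 strategies.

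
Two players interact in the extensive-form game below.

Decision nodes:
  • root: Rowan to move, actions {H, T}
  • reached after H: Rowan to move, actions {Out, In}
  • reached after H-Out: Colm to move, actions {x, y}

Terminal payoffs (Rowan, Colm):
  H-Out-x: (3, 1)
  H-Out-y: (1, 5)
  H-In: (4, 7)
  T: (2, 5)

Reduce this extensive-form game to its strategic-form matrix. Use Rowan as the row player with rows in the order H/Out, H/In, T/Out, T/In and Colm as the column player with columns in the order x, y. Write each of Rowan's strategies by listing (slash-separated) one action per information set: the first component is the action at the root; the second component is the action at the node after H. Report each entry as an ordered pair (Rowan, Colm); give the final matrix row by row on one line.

Row H/Out: x→(3,1), y→(1,5)
Row H/In: x→(4,7), y→(4,7)
Row T/Out: x→(2,5), y→(2,5)
Row T/In: x→(2,5), y→(2,5)

H/Out: (3,1) (1,5) | H/In: (4,7) (4,7) | T/Out: (2,5) (2,5) | T/In: (2,5) (2,5)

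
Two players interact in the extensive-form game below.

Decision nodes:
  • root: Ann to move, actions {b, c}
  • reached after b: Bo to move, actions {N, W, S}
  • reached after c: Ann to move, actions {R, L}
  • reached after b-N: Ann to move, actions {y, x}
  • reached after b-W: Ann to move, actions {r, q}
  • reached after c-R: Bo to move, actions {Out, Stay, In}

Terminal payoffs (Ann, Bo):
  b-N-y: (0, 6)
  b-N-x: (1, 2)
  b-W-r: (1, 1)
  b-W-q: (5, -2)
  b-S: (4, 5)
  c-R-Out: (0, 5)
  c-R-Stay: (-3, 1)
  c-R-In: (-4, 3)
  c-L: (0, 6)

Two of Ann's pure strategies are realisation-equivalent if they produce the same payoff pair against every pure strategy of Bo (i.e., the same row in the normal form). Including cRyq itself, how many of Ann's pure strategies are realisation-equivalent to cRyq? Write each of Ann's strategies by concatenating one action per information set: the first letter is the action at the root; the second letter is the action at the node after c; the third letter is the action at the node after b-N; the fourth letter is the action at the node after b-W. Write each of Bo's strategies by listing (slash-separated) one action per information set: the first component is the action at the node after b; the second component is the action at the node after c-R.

4

Row for cRyq (columns N/Out, N/Stay, N/In, W/Out, W/Stay, W/In, S/Out, S/Stay, S/In): (0,5) (-3,1) (-4,3) (0,5) (-3,1) (-4,3) (0,5) (-3,1) (-4,3).
Under cRyq, Ann's choice at the node after b-N and at the node after b-W can never be reached regardless of what Bo does, so varying those choices leaves every outcome unchanged.
Holding the reachable choices fixed and varying the unreachable ones freely already gives 2 × 2 = 4 equivalent strategies.
No other strategy reproduces this row, so those 4 are the full class: cRyr, cRyq, cRxr, cRxq.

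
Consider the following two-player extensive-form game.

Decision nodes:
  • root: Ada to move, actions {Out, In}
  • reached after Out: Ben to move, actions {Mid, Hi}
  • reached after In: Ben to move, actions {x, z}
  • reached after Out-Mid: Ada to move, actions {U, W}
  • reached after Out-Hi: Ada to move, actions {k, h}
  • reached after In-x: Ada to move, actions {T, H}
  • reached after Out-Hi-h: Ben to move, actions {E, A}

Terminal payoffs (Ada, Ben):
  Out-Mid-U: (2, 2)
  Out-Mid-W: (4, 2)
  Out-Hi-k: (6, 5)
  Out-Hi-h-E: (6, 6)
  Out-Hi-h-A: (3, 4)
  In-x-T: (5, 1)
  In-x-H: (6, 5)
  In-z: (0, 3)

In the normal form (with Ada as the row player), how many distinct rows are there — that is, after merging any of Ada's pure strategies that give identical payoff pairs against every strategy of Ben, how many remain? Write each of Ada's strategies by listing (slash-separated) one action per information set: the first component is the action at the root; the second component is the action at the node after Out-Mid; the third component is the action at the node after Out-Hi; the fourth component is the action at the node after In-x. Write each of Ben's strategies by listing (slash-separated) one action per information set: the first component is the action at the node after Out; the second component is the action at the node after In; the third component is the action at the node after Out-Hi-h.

Ada has 16 pure strategies: Out/U/k/T, Out/U/k/H, Out/U/h/T, Out/U/h/H, Out/W/k/T, Out/W/k/H, Out/W/h/T, Out/W/h/H, In/U/k/T, In/U/k/H, In/U/h/T, In/U/h/H, In/W/k/T, In/W/k/H, In/W/h/T, In/W/h/H. Columns: Mid/x/E, Mid/x/A, Mid/z/E, Mid/z/A, Hi/x/E, Hi/x/A, Hi/z/E, Hi/z/A.
{Out/U/k/T, Out/U/k/H} → row (2,2) (2,2) (2,2) (2,2) (6,5) (6,5) (6,5) (6,5)
{Out/U/h/T, Out/U/h/H} → row (2,2) (2,2) (2,2) (2,2) (6,6) (3,4) (6,6) (3,4)
{Out/W/k/T, Out/W/k/H} → row (4,2) (4,2) (4,2) (4,2) (6,5) (6,5) (6,5) (6,5)
{Out/W/h/T, Out/W/h/H} → row (4,2) (4,2) (4,2) (4,2) (6,6) (3,4) (6,6) (3,4)
{In/U/k/T, In/U/h/T, In/W/k/T, In/W/h/T} → row (5,1) (5,1) (0,3) (0,3) (5,1) (5,1) (0,3) (0,3)
{In/U/k/H, In/U/h/H, In/W/k/H, In/W/h/H} → row (6,5) (6,5) (0,3) (0,3) (6,5) (6,5) (0,3) (0,3)
That's 6 distinct rows out of 16 strategies.

6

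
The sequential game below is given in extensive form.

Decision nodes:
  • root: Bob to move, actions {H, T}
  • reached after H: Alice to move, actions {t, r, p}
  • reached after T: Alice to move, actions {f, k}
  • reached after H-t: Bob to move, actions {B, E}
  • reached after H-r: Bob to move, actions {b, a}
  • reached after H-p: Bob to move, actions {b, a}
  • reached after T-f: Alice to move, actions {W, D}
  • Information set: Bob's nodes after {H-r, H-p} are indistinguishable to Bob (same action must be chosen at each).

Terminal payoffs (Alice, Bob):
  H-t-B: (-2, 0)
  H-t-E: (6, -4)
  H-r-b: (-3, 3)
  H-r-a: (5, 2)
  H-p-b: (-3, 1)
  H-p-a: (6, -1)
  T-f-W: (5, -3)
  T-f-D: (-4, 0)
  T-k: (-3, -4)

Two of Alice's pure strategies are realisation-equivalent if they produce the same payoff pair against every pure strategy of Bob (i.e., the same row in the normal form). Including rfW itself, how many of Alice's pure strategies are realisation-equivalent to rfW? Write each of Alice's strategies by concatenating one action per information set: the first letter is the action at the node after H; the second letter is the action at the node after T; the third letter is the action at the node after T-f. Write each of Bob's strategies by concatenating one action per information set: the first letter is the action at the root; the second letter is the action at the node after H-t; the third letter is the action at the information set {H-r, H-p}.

1

Row for rfW (columns HBb, HBa, HEb, HEa, TBb, TBa, TEb, TEa): (-3,3) (5,2) (-3,3) (5,2) (5,-3) (5,-3) (5,-3) (5,-3).
Every one of Alice's information sets is on the play path for some reply by Bob when Alice follows rfW.
Changing the action at any of them therefore changes at least one column, so only rfW itself gives this row.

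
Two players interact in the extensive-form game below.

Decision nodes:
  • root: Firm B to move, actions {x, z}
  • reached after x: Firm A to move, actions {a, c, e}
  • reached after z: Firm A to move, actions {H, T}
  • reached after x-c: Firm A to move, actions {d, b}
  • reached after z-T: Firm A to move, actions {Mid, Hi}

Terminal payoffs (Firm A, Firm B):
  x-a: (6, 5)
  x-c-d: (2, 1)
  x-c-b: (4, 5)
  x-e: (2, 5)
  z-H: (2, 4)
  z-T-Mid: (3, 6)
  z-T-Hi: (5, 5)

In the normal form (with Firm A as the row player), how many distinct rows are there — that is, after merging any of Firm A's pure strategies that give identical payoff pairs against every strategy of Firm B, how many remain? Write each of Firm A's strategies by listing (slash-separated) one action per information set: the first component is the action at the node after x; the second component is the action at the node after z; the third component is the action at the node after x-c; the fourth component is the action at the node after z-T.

12

Firm A has 24 pure strategies: a/H/d/Mid, a/H/d/Hi, a/H/b/Mid, a/H/b/Hi, a/T/d/Mid, a/T/d/Hi, a/T/b/Mid, a/T/b/Hi, c/H/d/Mid, c/H/d/Hi, c/H/b/Mid, c/H/b/Hi, c/T/d/Mid, c/T/d/Hi, c/T/b/Mid, c/T/b/Hi, e/H/d/Mid, e/H/d/Hi, e/H/b/Mid, e/H/b/Hi, e/T/d/Mid, e/T/d/Hi, e/T/b/Mid, e/T/b/Hi. Columns: x, z.
{a/H/d/Mid, a/H/d/Hi, a/H/b/Mid, a/H/b/Hi} → row (6,5) (2,4)
{a/T/d/Mid, a/T/b/Mid} → row (6,5) (3,6)
{a/T/d/Hi, a/T/b/Hi} → row (6,5) (5,5)
{c/H/d/Mid, c/H/d/Hi} → row (2,1) (2,4)
{c/H/b/Mid, c/H/b/Hi} → row (4,5) (2,4)
{c/T/d/Mid} → row (2,1) (3,6)
{c/T/d/Hi} → row (2,1) (5,5)
{c/T/b/Mid} → row (4,5) (3,6)
{c/T/b/Hi} → row (4,5) (5,5)
{e/H/d/Mid, e/H/d/Hi, e/H/b/Mid, e/H/b/Hi} → row (2,5) (2,4)
{e/T/d/Mid, e/T/b/Mid} → row (2,5) (3,6)
{e/T/d/Hi, e/T/b/Hi} → row (2,5) (5,5)
That's 12 distinct rows out of 24 strategies.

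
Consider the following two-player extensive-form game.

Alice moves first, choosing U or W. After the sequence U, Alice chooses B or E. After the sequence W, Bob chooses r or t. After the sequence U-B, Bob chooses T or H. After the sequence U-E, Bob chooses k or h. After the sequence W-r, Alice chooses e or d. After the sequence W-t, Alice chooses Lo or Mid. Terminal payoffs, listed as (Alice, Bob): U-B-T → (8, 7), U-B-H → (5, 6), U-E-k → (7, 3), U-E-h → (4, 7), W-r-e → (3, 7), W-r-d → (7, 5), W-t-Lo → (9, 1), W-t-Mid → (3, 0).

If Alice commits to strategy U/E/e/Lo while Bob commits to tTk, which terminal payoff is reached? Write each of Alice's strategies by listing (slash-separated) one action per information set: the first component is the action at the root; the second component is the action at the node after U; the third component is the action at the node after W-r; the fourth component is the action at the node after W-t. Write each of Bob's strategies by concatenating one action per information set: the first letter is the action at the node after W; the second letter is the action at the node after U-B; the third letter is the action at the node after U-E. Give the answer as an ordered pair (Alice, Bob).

(7, 3)

Trace the play path from the root:
  Alice plays U
  Alice plays E at [U]
  Bob plays k at [U-E]
→ terminal payoff (7, 3).
(Alice's choice at the node after W-r is never reached on this path, so it doesn't affect the outcome.)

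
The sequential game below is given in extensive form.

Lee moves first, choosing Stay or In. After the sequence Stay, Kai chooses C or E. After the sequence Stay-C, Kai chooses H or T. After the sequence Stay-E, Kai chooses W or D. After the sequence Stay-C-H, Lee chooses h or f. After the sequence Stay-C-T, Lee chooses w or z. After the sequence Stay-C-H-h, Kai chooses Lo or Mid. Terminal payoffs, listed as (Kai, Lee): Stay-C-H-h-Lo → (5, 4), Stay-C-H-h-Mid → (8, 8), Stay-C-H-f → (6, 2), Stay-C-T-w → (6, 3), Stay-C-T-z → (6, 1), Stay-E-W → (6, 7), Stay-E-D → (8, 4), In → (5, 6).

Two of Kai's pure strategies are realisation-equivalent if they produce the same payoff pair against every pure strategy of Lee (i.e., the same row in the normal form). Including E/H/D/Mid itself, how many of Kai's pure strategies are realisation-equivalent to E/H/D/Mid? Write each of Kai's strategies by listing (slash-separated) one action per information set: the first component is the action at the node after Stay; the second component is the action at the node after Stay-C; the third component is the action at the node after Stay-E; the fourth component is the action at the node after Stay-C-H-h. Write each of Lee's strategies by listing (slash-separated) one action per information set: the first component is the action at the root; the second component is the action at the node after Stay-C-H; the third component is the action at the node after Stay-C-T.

4

Row for E/H/D/Mid (columns Stay/h/w, Stay/h/z, Stay/f/w, Stay/f/z, In/h/w, In/h/z, In/f/w, In/f/z): (8,4) (8,4) (8,4) (8,4) (5,6) (5,6) (5,6) (5,6).
Under E/H/D/Mid, Kai's choice at the node after Stay-C and at the node after Stay-C-H-h can never be reached regardless of what Lee does, so varying those choices leaves every outcome unchanged.
Holding the reachable choices fixed and varying the unreachable ones freely already gives 2 × 2 = 4 equivalent strategies.
No other strategy reproduces this row, so those 4 are the full class: E/H/D/Lo, E/H/D/Mid, E/T/D/Lo, E/T/D/Mid.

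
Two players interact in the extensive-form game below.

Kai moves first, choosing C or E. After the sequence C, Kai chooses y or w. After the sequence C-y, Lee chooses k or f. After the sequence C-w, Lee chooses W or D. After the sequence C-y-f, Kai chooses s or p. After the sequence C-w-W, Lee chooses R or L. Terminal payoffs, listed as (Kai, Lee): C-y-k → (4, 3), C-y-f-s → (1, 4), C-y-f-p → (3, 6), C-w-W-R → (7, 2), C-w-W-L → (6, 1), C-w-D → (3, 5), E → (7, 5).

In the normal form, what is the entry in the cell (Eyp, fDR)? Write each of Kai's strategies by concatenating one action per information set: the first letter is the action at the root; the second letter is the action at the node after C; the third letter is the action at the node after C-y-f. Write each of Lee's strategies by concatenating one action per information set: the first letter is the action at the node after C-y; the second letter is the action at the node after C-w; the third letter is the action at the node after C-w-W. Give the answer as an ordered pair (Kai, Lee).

(7, 5)

Trace the play path from the root:
  Kai plays E
→ terminal payoff (7, 5).
(Kai's choice at the node after C is never reached on this path, so it doesn't affect the outcome.)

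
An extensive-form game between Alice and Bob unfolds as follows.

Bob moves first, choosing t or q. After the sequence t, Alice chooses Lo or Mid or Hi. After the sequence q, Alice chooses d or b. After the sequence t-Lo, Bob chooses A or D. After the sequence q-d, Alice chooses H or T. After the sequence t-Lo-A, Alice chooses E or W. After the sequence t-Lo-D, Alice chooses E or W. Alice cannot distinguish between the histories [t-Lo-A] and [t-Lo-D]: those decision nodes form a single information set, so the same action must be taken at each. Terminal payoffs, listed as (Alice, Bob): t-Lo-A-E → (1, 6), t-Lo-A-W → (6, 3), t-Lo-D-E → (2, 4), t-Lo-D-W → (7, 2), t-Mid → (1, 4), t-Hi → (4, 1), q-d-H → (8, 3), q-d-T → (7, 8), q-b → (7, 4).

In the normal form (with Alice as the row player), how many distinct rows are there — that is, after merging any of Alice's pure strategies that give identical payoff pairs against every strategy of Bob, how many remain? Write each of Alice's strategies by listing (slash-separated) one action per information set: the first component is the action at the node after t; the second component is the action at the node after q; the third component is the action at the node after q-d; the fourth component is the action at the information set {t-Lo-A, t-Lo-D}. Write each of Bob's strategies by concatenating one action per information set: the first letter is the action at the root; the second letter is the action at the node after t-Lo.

12

Alice has 24 pure strategies: Lo/d/H/E, Lo/d/H/W, Lo/d/T/E, Lo/d/T/W, Lo/b/H/E, Lo/b/H/W, Lo/b/T/E, Lo/b/T/W, Mid/d/H/E, Mid/d/H/W, Mid/d/T/E, Mid/d/T/W, Mid/b/H/E, Mid/b/H/W, Mid/b/T/E, Mid/b/T/W, Hi/d/H/E, Hi/d/H/W, Hi/d/T/E, Hi/d/T/W, Hi/b/H/E, Hi/b/H/W, Hi/b/T/E, Hi/b/T/W. Columns: tA, tD, qA, qD.
{Lo/d/H/E} → row (1,6) (2,4) (8,3) (8,3)
{Lo/d/H/W} → row (6,3) (7,2) (8,3) (8,3)
{Lo/d/T/E} → row (1,6) (2,4) (7,8) (7,8)
{Lo/d/T/W} → row (6,3) (7,2) (7,8) (7,8)
{Lo/b/H/E, Lo/b/T/E} → row (1,6) (2,4) (7,4) (7,4)
{Lo/b/H/W, Lo/b/T/W} → row (6,3) (7,2) (7,4) (7,4)
{Mid/d/H/E, Mid/d/H/W} → row (1,4) (1,4) (8,3) (8,3)
{Mid/d/T/E, Mid/d/T/W} → row (1,4) (1,4) (7,8) (7,8)
{Mid/b/H/E, Mid/b/H/W, Mid/b/T/E, Mid/b/T/W} → row (1,4) (1,4) (7,4) (7,4)
{Hi/d/H/E, Hi/d/H/W} → row (4,1) (4,1) (8,3) (8,3)
{Hi/d/T/E, Hi/d/T/W} → row (4,1) (4,1) (7,8) (7,8)
{Hi/b/H/E, Hi/b/H/W, Hi/b/T/E, Hi/b/T/W} → row (4,1) (4,1) (7,4) (7,4)
That's 12 distinct rows out of 24 strategies.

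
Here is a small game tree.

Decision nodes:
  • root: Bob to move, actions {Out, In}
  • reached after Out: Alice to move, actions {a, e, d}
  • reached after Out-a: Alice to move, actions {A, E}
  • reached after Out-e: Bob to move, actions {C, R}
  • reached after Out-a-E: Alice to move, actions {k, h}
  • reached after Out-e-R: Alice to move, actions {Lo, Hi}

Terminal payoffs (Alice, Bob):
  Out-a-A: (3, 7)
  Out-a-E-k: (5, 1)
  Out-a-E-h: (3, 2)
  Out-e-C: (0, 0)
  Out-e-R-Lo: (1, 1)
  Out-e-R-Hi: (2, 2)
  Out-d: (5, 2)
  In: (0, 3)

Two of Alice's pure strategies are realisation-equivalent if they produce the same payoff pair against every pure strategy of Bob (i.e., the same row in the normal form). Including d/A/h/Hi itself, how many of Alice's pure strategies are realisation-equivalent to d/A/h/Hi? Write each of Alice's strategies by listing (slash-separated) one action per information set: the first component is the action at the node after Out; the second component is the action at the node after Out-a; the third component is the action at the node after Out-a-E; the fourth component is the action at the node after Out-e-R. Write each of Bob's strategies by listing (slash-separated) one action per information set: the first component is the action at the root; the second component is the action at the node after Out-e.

8

Row for d/A/h/Hi (columns Out/C, Out/R, In/C, In/R): (5,2) (5,2) (0,3) (0,3).
Under d/A/h/Hi, Alice's choice at the node after Out-a and at the node after Out-a-E and at the node after Out-e-R can never be reached regardless of what Bob does, so varying those choices leaves every outcome unchanged.
Holding the reachable choices fixed and varying the unreachable ones freely already gives 2 × 2 × 2 = 8 equivalent strategies.
No other strategy reproduces this row, so those 8 are the full class: d/A/k/Lo, d/A/k/Hi, d/A/h/Lo, d/A/h/Hi, d/E/k/Lo, d/E/k/Hi, d/E/h/Lo, d/E/h/Hi.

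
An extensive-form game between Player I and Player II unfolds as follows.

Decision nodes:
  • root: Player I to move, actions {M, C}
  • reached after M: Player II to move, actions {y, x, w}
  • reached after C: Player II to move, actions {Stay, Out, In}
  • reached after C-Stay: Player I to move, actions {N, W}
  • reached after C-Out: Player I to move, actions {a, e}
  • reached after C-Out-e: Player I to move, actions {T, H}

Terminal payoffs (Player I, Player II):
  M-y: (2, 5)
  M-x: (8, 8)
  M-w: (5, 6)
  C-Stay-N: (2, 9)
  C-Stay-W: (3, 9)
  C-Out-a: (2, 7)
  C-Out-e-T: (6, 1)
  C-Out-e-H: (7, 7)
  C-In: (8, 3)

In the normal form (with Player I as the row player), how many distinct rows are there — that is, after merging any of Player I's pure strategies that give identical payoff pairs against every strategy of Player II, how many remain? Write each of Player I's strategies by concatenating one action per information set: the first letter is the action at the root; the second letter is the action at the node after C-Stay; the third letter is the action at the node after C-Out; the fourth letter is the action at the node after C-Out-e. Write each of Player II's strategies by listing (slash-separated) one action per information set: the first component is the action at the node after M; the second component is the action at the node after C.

Player I has 16 pure strategies: MNaT, MNaH, MNeT, MNeH, MWaT, MWaH, MWeT, MWeH, CNaT, CNaH, CNeT, CNeH, CWaT, CWaH, CWeT, CWeH. Columns: y/Stay, y/Out, y/In, x/Stay, x/Out, x/In, w/Stay, w/Out, w/In.
{MNaT, MNaH, MNeT, MNeH, MWaT, MWaH, MWeT, MWeH} → row (2,5) (2,5) (2,5) (8,8) (8,8) (8,8) (5,6) (5,6) (5,6)
{CNaT, CNaH} → row (2,9) (2,7) (8,3) (2,9) (2,7) (8,3) (2,9) (2,7) (8,3)
{CNeT} → row (2,9) (6,1) (8,3) (2,9) (6,1) (8,3) (2,9) (6,1) (8,3)
{CNeH} → row (2,9) (7,7) (8,3) (2,9) (7,7) (8,3) (2,9) (7,7) (8,3)
{CWaT, CWaH} → row (3,9) (2,7) (8,3) (3,9) (2,7) (8,3) (3,9) (2,7) (8,3)
{CWeT} → row (3,9) (6,1) (8,3) (3,9) (6,1) (8,3) (3,9) (6,1) (8,3)
{CWeH} → row (3,9) (7,7) (8,3) (3,9) (7,7) (8,3) (3,9) (7,7) (8,3)
That's 7 distinct rows out of 16 strategies.

7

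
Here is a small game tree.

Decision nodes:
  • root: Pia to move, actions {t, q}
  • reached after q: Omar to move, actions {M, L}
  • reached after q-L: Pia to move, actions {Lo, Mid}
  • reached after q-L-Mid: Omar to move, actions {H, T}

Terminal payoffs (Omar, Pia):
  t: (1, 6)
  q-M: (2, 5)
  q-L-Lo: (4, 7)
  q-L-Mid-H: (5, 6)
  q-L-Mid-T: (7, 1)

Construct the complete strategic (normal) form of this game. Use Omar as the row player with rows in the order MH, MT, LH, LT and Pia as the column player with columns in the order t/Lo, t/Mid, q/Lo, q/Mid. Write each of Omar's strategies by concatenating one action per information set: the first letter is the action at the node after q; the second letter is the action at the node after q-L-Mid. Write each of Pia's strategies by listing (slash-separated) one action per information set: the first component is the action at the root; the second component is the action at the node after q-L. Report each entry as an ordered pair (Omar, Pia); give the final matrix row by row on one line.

MH: (1,6) (1,6) (2,5) (2,5) | MT: (1,6) (1,6) (2,5) (2,5) | LH: (1,6) (1,6) (4,7) (5,6) | LT: (1,6) (1,6) (4,7) (7,1)

         t/Lo    t/Mid     q/Lo    q/Mid
  MH    (1,6)    (1,6)    (2,5)    (2,5)
  MT    (1,6)    (1,6)    (2,5)    (2,5)
  LH    (1,6)    (1,6)    (4,7)    (5,6)
  LT    (1,6)    (1,6)    (4,7)    (7,1)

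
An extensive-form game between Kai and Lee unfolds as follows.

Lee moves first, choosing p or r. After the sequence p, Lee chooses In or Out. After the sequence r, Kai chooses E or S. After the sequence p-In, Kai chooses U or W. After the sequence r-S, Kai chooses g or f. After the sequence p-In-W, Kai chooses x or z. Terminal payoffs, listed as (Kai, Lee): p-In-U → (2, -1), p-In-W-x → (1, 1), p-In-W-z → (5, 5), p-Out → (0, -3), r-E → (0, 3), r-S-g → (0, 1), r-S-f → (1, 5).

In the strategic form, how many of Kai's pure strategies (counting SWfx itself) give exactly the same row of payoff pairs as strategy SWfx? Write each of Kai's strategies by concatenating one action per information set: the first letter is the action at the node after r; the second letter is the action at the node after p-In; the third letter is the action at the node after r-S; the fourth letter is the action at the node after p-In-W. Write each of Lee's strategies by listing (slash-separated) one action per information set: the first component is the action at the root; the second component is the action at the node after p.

Row for SWfx (columns p/In, p/Out, r/In, r/Out): (1,1) (0,-3) (1,5) (1,5).
Every one of Kai's information sets is on the play path for some reply by Lee when Kai follows SWfx.
Changing the action at any of them therefore changes at least one column, so only SWfx itself gives this row.

1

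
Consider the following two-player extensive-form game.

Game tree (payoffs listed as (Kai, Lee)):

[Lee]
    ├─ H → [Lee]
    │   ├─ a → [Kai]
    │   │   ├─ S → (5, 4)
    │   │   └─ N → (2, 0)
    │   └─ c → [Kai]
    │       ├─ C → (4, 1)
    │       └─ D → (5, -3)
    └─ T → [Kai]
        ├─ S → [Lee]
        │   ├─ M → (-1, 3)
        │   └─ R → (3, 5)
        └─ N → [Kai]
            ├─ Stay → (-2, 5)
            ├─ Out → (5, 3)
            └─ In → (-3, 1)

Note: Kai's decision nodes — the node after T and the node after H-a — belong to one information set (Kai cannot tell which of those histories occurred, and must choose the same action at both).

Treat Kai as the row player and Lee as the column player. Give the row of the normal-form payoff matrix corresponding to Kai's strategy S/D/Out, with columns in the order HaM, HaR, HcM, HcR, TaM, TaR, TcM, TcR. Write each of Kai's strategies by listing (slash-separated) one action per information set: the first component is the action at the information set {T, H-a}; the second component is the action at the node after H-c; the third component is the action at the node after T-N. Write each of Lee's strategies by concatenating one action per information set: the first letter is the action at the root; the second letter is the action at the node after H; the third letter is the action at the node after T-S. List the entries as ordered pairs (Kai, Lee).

vs HaM: Lee plays H → Lee plays a at [H] → Kai plays S at [H-a] → (5, 4)
vs HaR: Lee plays H → Lee plays a at [H] → Kai plays S at [H-a] → (5, 4)
vs HcM: Lee plays H → Lee plays c at [H] → Kai plays D at [H-c] → (5, -3)
vs HcR: Lee plays H → Lee plays c at [H] → Kai plays D at [H-c] → (5, -3)
vs TaM: Lee plays T → Kai plays S at [T] → Lee plays M at [T-S] → (-1, 3)
vs TaR: Lee plays T → Kai plays S at [T] → Lee plays R at [T-S] → (3, 5)
vs TcM: Lee plays T → Kai plays S at [T] → Lee plays M at [T-S] → (-1, 3)
vs TcR: Lee plays T → Kai plays S at [T] → Lee plays R at [T-S] → (3, 5)

(5,4) (5,4) (5,-3) (5,-3) (-1,3) (3,5) (-1,3) (3,5)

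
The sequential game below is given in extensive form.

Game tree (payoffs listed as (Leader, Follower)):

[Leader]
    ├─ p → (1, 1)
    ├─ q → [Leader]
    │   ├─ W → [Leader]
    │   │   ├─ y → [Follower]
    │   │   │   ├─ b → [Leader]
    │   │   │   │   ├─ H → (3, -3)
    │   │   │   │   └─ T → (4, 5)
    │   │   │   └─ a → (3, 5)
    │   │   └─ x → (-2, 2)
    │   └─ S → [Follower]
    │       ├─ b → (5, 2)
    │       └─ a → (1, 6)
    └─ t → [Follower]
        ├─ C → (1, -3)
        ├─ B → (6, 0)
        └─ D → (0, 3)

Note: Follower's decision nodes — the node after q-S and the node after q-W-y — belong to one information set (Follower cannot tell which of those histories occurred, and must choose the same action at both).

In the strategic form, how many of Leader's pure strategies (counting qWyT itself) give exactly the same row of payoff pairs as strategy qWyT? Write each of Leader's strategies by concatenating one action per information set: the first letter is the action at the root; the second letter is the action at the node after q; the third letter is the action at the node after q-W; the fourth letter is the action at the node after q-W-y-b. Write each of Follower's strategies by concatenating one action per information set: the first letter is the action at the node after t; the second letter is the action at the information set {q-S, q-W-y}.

Row for qWyT (columns Cb, Ca, Bb, Ba, Db, Da): (4,5) (3,5) (4,5) (3,5) (4,5) (3,5).
Every one of Leader's information sets is on the play path for some reply by Follower when Leader follows qWyT.
Changing the action at any of them therefore changes at least one column, so only qWyT itself gives this row.

1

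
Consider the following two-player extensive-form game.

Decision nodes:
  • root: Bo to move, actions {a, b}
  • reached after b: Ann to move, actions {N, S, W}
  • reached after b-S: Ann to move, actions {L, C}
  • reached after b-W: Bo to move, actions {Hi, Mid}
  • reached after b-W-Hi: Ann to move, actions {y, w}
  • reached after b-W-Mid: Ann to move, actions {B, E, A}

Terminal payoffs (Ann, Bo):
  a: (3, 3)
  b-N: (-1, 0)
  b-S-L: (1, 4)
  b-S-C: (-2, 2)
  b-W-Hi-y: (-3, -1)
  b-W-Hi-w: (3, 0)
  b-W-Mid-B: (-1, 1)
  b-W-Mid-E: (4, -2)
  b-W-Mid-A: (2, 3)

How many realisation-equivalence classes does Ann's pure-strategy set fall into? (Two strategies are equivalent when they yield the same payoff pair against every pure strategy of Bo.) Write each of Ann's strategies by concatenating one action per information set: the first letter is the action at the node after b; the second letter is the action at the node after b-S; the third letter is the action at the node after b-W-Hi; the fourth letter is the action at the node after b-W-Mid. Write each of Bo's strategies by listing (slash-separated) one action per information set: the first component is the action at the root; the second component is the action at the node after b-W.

Ann has 36 pure strategies: NLyB, NLyE, NLyA, NLwB, NLwE, NLwA, NCyB, NCyE, NCyA, NCwB, NCwE, NCwA, SLyB, SLyE, SLyA, SLwB, SLwE, SLwA, SCyB, SCyE, SCyA, SCwB, SCwE, SCwA, WLyB, WLyE, WLyA, WLwB, WLwE, WLwA, WCyB, WCyE, WCyA, WCwB, WCwE, WCwA. Columns: a/Hi, a/Mid, b/Hi, b/Mid.
{NLyB, NLyE, NLyA, NLwB, NLwE, NLwA, NCyB, NCyE, NCyA, NCwB, NCwE, NCwA} → row (3,3) (3,3) (-1,0) (-1,0)
{SLyB, SLyE, SLyA, SLwB, SLwE, SLwA} → row (3,3) (3,3) (1,4) (1,4)
{SCyB, SCyE, SCyA, SCwB, SCwE, SCwA} → row (3,3) (3,3) (-2,2) (-2,2)
{WLyB, WCyB} → row (3,3) (3,3) (-3,-1) (-1,1)
{WLyE, WCyE} → row (3,3) (3,3) (-3,-1) (4,-2)
{WLyA, WCyA} → row (3,3) (3,3) (-3,-1) (2,3)
{WLwB, WCwB} → row (3,3) (3,3) (3,0) (-1,1)
{WLwE, WCwE} → row (3,3) (3,3) (3,0) (4,-2)
{WLwA, WCwA} → row (3,3) (3,3) (3,0) (2,3)
That's 9 distinct rows out of 36 strategies.

9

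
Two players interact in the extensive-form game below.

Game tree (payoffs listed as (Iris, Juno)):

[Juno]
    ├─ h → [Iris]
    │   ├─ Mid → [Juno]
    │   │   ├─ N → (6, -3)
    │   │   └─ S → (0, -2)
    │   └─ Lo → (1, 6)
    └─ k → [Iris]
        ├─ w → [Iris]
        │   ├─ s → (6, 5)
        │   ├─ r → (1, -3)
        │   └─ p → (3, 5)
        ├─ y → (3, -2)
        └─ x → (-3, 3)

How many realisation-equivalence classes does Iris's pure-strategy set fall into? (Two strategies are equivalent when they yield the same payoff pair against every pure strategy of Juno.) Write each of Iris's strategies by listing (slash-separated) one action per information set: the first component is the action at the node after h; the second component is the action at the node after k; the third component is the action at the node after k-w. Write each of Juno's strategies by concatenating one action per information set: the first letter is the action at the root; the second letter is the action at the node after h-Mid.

Iris has 18 pure strategies: Mid/w/s, Mid/w/r, Mid/w/p, Mid/y/s, Mid/y/r, Mid/y/p, Mid/x/s, Mid/x/r, Mid/x/p, Lo/w/s, Lo/w/r, Lo/w/p, Lo/y/s, Lo/y/r, Lo/y/p, Lo/x/s, Lo/x/r, Lo/x/p. Columns: hN, hS, kN, kS.
{Mid/w/s} → row (6,-3) (0,-2) (6,5) (6,5)
{Mid/w/r} → row (6,-3) (0,-2) (1,-3) (1,-3)
{Mid/w/p} → row (6,-3) (0,-2) (3,5) (3,5)
{Mid/y/s, Mid/y/r, Mid/y/p} → row (6,-3) (0,-2) (3,-2) (3,-2)
{Mid/x/s, Mid/x/r, Mid/x/p} → row (6,-3) (0,-2) (-3,3) (-3,3)
{Lo/w/s} → row (1,6) (1,6) (6,5) (6,5)
{Lo/w/r} → row (1,6) (1,6) (1,-3) (1,-3)
{Lo/w/p} → row (1,6) (1,6) (3,5) (3,5)
{Lo/y/s, Lo/y/r, Lo/y/p} → row (1,6) (1,6) (3,-2) (3,-2)
{Lo/x/s, Lo/x/r, Lo/x/p} → row (1,6) (1,6) (-3,3) (-3,3)
That's 10 distinct rows out of 18 strategies.

10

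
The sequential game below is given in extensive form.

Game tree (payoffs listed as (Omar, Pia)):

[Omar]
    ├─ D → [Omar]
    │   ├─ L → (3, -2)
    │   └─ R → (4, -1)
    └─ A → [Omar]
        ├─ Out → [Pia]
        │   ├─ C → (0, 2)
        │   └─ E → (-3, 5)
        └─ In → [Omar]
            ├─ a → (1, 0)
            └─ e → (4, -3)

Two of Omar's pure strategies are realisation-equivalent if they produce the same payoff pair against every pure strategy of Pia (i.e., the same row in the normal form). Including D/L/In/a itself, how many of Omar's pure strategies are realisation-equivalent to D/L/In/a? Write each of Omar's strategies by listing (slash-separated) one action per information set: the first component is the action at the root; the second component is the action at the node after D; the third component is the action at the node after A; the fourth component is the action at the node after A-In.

Row for D/L/In/a (columns C, E): (3,-2) (3,-2).
Under D/L/In/a, Omar's choice at the node after A and at the node after A-In can never be reached regardless of what Pia does, so varying those choices leaves every outcome unchanged.
Holding the reachable choices fixed and varying the unreachable ones freely already gives 2 × 2 = 4 equivalent strategies.
No other strategy reproduces this row, so those 4 are the full class: D/L/Out/a, D/L/Out/e, D/L/In/a, D/L/In/e.

4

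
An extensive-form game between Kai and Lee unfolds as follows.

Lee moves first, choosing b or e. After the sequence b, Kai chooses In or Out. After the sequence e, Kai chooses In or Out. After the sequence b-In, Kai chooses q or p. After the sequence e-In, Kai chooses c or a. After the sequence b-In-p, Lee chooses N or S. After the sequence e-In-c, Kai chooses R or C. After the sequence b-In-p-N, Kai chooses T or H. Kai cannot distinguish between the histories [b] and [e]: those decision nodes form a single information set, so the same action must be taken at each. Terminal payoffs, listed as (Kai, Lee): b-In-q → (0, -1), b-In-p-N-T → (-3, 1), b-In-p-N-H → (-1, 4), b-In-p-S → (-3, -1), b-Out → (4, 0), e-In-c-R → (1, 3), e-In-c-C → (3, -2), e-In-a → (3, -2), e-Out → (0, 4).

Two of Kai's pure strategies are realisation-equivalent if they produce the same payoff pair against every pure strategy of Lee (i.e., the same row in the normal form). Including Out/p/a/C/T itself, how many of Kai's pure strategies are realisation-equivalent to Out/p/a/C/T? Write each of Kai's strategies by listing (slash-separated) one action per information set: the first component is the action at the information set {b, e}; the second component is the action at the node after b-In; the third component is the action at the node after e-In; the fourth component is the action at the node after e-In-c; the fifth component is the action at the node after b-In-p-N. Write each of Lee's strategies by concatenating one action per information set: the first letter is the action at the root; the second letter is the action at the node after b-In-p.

Row for Out/p/a/C/T (columns bN, bS, eN, eS): (4,0) (4,0) (0,4) (0,4).
Under Out/p/a/C/T, Kai's choice at the node after b-In and at the node after e-In and at the node after e-In-c and at the node after b-In-p-N can never be reached regardless of what Lee does, so varying those choices leaves every outcome unchanged.
Holding the reachable choices fixed and varying the unreachable ones freely already gives 2 × 2 × 2 × 2 = 16 equivalent strategies.
No other strategy reproduces this row, so those 16 are the full class: Out/q/c/R/T, Out/q/c/R/H, Out/q/c/C/T, Out/q/c/C/H, Out/q/a/R/T, Out/q/a/R/H, Out/q/a/C/T, Out/q/a/C/H, Out/p/c/R/T, Out/p/c/R/H, Out/p/c/C/T, Out/p/c/C/H, Out/p/a/R/T, Out/p/a/R/H, Out/p/a/C/T, Out/p/a/C/H.

16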